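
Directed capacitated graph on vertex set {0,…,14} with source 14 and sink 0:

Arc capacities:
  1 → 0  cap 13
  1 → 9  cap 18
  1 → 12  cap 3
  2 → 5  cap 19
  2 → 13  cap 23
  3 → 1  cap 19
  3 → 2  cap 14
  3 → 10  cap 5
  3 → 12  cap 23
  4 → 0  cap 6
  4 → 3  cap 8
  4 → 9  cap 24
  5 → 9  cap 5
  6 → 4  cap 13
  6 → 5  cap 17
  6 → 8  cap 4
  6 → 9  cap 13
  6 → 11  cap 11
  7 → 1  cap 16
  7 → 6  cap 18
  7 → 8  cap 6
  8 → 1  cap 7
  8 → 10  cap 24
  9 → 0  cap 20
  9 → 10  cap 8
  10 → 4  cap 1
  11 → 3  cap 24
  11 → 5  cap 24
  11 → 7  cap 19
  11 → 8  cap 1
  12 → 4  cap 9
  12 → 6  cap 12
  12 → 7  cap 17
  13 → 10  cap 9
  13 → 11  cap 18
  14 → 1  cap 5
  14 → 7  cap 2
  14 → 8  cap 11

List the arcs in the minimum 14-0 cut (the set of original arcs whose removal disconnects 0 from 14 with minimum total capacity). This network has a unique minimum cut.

Min-cut arcs: {(8,1), (10,4), (14,1), (14,7)} (total capacity 15)

augment #1: 14→1→0 push 5
augment #2: 14→7→1→0 push 2
augment #3: 14→8→1→0 push 6
augment #4: 14→8→1→9→0 push 1
augment #5: 14→8→10→4→0 push 1
max flow = 15; residual-reachable set from 14 gives S-side
cut edges (S→T): {(8,1), (10,4), (14,1), (14,7)} total cap 15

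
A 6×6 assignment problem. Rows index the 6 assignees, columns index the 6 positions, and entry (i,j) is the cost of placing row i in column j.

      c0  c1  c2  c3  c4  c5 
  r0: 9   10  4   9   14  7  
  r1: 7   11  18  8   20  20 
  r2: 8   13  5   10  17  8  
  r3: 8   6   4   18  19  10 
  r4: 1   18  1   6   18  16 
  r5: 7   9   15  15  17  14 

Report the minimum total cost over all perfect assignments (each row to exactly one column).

one of 4 optimal assignments: row0→col2 (cost 4), row1→col3 (cost 8), row2→col5 (cost 8), row3→col1 (cost 6), row4→col0 (cost 1), row5→col4 (cost 17)
total = 4 + 8 + 8 + 6 + 1 + 17 = 44

Minimum assignment cost: 44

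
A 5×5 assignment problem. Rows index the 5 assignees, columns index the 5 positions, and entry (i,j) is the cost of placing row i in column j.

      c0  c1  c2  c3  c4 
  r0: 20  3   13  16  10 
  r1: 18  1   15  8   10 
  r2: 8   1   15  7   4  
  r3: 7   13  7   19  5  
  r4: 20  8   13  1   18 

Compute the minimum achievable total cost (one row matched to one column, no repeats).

optimal assignment: row0→col2 (cost 13), row1→col1 (cost 1), row2→col4 (cost 4), row3→col0 (cost 7), row4→col3 (cost 1)
total = 13 + 1 + 4 + 7 + 1 = 26

Minimum assignment cost: 26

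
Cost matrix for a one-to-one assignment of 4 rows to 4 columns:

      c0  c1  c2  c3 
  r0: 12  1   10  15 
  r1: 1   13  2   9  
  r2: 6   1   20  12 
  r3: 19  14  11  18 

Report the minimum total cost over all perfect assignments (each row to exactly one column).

Minimum assignment cost: 25

optimal assignment: row0→col1 (cost 1), row1→col0 (cost 1), row2→col3 (cost 12), row3→col2 (cost 11)
total = 1 + 1 + 12 + 11 = 25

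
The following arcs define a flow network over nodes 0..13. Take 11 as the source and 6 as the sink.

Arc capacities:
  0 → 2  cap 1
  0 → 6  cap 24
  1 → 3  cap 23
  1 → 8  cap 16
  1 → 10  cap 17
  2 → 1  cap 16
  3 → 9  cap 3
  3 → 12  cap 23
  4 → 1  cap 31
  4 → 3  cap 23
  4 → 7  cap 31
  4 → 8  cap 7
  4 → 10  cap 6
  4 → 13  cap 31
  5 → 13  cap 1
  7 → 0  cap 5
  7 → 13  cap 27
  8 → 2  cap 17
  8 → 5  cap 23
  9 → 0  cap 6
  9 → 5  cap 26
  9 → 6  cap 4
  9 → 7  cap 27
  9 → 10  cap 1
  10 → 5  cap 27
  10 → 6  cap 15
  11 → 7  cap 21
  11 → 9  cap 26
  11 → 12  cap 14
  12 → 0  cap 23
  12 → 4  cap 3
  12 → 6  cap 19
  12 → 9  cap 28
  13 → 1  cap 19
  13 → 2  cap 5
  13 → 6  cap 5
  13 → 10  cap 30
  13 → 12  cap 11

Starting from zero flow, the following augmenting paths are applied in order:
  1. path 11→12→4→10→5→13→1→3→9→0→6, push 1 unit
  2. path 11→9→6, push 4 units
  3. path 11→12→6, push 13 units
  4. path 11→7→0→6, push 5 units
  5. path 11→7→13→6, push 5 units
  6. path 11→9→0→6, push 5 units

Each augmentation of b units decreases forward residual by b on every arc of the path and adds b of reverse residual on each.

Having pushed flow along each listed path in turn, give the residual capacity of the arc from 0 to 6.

Residual capacity of (0,6): 13

after path 1 (11→12→4→10→5→13→1→3→9→0→6, push 1): res(0,6)=23
after path 2 (11→9→6, push 4): res(0,6)=23
after path 3 (11→12→6, push 13): res(0,6)=23
after path 4 (11→7→0→6, push 5): res(0,6)=18
after path 5 (11→7→13→6, push 5): res(0,6)=18
after path 6 (11→9→0→6, push 5): res(0,6)=13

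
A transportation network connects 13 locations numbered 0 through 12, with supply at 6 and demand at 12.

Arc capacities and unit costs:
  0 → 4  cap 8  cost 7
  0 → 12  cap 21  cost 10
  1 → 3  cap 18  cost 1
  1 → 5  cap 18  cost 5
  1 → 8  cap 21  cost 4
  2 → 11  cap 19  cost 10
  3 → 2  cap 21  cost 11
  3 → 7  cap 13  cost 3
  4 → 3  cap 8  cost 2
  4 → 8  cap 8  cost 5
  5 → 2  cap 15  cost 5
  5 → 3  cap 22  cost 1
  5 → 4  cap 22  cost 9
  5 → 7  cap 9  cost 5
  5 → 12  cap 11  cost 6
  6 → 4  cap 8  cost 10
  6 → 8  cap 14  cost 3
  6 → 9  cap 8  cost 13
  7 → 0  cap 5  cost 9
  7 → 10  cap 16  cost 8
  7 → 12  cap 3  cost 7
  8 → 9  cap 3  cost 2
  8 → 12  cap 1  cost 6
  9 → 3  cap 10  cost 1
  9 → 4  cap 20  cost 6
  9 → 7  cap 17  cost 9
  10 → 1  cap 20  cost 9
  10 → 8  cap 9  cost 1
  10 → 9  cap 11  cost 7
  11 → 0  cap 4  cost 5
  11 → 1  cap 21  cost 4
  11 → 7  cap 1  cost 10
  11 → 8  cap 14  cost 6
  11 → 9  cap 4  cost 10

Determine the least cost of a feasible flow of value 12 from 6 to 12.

shortest-cost path #1: 6→8→12 push 1 @ unit cost 9 (adds 9)
shortest-cost path #2: 6→8→9→3→7→12 push 3 @ unit cost 16 (adds 48)
shortest-cost path #3: 6→4→3→7→0→12 push 5 @ unit cost 34 (adds 170)
shortest-cost path #4: 6→4→3→7→10→1→5→12 push 3 @ unit cost 43 (adds 129)
total cost = 356

Minimum cost for 12 units: 356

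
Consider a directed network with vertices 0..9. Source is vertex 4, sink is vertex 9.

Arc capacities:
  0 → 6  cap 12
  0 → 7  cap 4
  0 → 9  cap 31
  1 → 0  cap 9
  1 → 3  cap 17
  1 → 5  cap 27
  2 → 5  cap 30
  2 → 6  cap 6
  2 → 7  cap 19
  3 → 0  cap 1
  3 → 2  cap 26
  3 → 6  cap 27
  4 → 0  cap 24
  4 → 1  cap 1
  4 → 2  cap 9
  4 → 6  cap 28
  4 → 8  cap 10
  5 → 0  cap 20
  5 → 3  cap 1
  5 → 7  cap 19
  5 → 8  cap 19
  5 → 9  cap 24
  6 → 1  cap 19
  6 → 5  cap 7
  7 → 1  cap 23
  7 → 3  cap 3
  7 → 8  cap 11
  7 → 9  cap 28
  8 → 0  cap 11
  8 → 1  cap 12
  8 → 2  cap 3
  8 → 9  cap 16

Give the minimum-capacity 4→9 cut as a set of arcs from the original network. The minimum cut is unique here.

Min-cut arcs: {(4,0), (4,1), (4,2), (4,8), (6,1), (6,5)} (total capacity 70)

augment #1: 4→0→9 push 24
augment #2: 4→8→9 push 10
augment #3: 4→1→0→9 push 1
augment #4: 4→2→5→9 push 9
augment #5: 4→6→5→9 push 7
augment #6: 4→6→1→0→9 push 6
augment #7: 4→6→1→5→9 push 8
augment #8: 4→6→1→0→7→9 push 2
augment #9: 4→6→1→5→7→9 push 3
max flow = 70; residual-reachable set from 4 gives S-side
cut edges (S→T): {(4,0), (4,1), (4,2), (4,8), (6,1), (6,5)} total cap 70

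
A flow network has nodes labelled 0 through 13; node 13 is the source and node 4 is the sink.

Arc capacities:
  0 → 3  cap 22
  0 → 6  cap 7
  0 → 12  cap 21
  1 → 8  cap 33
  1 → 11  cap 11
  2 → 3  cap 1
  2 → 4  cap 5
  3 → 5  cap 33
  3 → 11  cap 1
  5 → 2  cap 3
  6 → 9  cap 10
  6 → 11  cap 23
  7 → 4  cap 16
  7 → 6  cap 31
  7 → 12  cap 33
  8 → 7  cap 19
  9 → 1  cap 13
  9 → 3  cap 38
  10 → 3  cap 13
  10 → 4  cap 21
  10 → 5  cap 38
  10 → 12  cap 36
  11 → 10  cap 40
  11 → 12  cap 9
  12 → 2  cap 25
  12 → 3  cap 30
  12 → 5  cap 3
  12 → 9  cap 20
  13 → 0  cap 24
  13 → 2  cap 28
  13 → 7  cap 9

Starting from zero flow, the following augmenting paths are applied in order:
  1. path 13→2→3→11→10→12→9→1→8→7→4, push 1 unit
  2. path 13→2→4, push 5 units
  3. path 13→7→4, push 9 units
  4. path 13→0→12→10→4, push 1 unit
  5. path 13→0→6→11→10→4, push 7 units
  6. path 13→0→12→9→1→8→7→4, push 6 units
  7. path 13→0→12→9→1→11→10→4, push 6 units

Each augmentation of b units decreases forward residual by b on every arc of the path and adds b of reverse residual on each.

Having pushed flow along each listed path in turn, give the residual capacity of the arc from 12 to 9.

after path 1 (13→2→3→11→10→12→9→1→8→7→4, push 1): res(12,9)=19
after path 2 (13→2→4, push 5): res(12,9)=19
after path 3 (13→7→4, push 9): res(12,9)=19
after path 4 (13→0→12→10→4, push 1): res(12,9)=19
after path 5 (13→0→6→11→10→4, push 7): res(12,9)=19
after path 6 (13→0→12→9→1→8→7→4, push 6): res(12,9)=13
after path 7 (13→0→12→9→1→11→10→4, push 6): res(12,9)=7

Residual capacity of (12,9): 7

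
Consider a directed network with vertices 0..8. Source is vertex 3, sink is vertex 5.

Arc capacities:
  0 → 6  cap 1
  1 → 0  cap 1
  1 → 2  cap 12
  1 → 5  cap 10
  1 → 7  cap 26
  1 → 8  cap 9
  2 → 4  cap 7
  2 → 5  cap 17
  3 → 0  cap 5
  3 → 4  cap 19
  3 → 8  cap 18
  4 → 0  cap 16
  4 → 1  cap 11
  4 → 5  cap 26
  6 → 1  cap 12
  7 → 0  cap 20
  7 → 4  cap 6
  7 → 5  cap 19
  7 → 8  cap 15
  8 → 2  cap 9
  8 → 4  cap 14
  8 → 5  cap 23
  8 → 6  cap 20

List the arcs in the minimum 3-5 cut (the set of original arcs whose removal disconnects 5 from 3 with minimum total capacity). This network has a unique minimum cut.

augment #1: 3→4→5 push 19
augment #2: 3→8→5 push 18
augment #3: 3→0→6→1→5 push 1
max flow = 38; residual-reachable set from 3 gives S-side
cut edges (S→T): {(0,6), (3,4), (3,8)} total cap 38

Min-cut arcs: {(0,6), (3,4), (3,8)} (total capacity 38)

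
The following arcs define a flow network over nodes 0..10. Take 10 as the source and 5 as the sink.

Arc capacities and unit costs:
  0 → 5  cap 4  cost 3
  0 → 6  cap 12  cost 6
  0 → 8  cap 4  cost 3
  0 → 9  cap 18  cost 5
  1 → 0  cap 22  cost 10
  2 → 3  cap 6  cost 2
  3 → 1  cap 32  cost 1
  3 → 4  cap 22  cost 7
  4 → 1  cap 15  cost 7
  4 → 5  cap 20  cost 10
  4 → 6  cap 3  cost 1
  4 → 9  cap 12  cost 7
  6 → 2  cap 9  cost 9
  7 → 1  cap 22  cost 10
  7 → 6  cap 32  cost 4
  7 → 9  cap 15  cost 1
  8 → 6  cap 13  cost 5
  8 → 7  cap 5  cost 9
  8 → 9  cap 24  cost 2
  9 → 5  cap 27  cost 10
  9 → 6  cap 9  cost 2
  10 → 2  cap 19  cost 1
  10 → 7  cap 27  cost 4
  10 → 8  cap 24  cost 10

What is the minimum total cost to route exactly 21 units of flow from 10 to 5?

Minimum cost for 21 units: 333

shortest-cost path #1: 10→7→9→5 push 15 @ unit cost 15 (adds 225)
shortest-cost path #2: 10→2→3→1→0→5 push 4 @ unit cost 17 (adds 68)
shortest-cost path #3: 10→2→3→4→5 push 2 @ unit cost 20 (adds 40)
total cost = 333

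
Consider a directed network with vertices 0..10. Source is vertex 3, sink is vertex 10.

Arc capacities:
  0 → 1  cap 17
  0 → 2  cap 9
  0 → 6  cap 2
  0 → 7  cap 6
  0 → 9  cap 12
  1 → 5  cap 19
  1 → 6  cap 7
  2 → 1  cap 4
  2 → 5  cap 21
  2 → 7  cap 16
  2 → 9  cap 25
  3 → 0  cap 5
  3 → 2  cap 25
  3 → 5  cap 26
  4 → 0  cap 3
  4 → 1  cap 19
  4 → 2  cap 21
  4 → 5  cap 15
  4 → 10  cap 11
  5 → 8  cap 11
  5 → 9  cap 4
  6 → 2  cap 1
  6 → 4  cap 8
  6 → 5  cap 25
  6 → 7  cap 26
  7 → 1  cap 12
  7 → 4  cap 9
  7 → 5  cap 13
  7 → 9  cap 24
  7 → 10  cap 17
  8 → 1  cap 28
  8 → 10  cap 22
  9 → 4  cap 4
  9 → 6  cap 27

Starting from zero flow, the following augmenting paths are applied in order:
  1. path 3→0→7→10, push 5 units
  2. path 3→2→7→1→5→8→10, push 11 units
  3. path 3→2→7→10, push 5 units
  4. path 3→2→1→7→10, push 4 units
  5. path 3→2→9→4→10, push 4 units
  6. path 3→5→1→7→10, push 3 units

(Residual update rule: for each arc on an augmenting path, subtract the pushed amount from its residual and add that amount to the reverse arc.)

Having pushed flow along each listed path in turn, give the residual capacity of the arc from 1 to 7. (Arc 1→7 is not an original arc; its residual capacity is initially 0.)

after path 1 (3→0→7→10, push 5): res(1,7)=0
after path 2 (3→2→7→1→5→8→10, push 11): res(1,7)=11
after path 3 (3→2→7→10, push 5): res(1,7)=11
after path 4 (3→2→1→7→10, push 4): res(1,7)=7
after path 5 (3→2→9→4→10, push 4): res(1,7)=7
after path 6 (3→5→1→7→10, push 3): res(1,7)=4

Residual capacity of (1,7): 4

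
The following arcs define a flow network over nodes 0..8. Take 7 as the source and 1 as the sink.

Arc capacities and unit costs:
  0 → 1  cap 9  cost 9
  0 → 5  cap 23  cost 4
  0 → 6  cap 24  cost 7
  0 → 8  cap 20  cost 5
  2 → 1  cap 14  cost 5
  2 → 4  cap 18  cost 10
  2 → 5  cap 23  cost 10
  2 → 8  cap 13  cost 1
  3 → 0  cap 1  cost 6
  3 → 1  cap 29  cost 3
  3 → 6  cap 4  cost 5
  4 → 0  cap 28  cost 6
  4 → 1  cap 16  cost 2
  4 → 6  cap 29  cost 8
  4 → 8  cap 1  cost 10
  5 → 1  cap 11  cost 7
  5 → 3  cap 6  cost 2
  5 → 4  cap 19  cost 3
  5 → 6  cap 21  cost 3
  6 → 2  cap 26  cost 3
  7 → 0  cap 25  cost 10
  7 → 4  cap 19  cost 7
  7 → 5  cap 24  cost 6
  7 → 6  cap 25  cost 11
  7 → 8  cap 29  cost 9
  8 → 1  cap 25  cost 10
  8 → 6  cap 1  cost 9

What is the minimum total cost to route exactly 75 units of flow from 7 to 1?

shortest-cost path #1: 7→4→1 push 16 @ unit cost 9 (adds 144)
shortest-cost path #2: 7→5→3→1 push 6 @ unit cost 11 (adds 66)
shortest-cost path #3: 7→5→1 push 11 @ unit cost 13 (adds 143)
shortest-cost path #4: 7→5→6→2→1 push 7 @ unit cost 17 (adds 119)
shortest-cost path #5: 7→8→1 push 25 @ unit cost 19 (adds 475)
shortest-cost path #6: 7→0→1 push 9 @ unit cost 19 (adds 171)
shortest-cost path #7: 7→6→2→1 push 1 @ unit cost 19 (adds 19)
total cost = 1137

Minimum cost for 75 units: 1137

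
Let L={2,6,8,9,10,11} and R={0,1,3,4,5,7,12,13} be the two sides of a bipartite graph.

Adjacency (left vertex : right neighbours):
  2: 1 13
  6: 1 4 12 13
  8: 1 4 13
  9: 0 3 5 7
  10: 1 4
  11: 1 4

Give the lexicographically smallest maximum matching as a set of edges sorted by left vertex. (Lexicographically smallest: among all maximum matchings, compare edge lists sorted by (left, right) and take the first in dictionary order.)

|M| = 5 (so the lex-smallest maximum matching has 5 edges)
process left vertices in ascending order; for each, take the smallest-labelled available neighbour that still permits 5 edges overall, or leave it unmatched if none does
lex-smallest matching: {2-1, 6-12, 8-13, 9-0, 10-4}

Lex-smallest maximum matching: {(2,1), (6,12), (8,13), (9,0), (10,4)}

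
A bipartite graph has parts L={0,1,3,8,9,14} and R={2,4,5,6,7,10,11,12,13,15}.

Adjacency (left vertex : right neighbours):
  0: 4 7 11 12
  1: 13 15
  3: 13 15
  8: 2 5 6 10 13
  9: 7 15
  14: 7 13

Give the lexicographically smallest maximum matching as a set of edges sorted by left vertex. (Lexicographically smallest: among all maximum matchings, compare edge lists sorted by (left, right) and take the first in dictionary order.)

Lex-smallest maximum matching: {(0,4), (1,13), (3,15), (8,2), (9,7)}

|M| = 5 (so the lex-smallest maximum matching has 5 edges)
process left vertices in ascending order; for each, take the smallest-labelled available neighbour that still permits 5 edges overall, or leave it unmatched if none does
lex-smallest matching: {0-4, 1-13, 3-15, 8-2, 9-7}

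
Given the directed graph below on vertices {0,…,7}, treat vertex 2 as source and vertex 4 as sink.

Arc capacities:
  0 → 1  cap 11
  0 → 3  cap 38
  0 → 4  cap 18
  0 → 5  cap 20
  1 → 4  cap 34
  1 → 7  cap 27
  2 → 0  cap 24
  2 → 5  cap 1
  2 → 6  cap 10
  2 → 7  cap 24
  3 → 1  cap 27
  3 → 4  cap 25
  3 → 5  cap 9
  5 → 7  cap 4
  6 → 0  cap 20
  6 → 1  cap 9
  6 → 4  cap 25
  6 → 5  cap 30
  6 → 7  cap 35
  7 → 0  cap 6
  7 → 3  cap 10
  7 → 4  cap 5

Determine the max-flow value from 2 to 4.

augment #1: 2→0→4 bottleneck 18, total now 18
augment #2: 2→6→4 bottleneck 10, total now 28
augment #3: 2→7→4 bottleneck 5, total now 33
augment #4: 2→0→1→4 bottleneck 6, total now 39
augment #5: 2→7→3→4 bottleneck 10, total now 49
augment #6: 2→7→0→1→4 bottleneck 5, total now 54
augment #7: 2→7→0→3→4 bottleneck 1, total now 55

Maximum flow value: 55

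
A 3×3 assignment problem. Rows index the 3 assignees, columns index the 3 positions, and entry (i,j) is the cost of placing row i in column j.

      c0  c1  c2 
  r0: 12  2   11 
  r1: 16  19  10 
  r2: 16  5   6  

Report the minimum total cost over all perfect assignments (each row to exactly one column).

optimal assignment: row0→col1 (cost 2), row1→col0 (cost 16), row2→col2 (cost 6)
total = 2 + 16 + 6 = 24

Minimum assignment cost: 24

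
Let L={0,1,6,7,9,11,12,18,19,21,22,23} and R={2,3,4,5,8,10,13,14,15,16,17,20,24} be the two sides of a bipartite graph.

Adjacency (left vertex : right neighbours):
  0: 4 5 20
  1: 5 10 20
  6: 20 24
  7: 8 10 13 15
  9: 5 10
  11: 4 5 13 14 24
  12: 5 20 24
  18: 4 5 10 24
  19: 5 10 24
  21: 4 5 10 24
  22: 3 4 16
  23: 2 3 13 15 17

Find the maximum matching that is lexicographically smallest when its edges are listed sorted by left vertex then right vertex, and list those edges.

Lex-smallest maximum matching: {(0,4), (1,5), (6,20), (7,8), (9,10), (11,13), (12,24), (22,3), (23,2)}

|M| = 9 (so the lex-smallest maximum matching has 9 edges)
process left vertices in ascending order; for each, take the smallest-labelled available neighbour that still permits 9 edges overall, or leave it unmatched if none does
lex-smallest matching: {0-4, 1-5, 6-20, 7-8, 9-10, 11-13, 12-24, 22-3, 23-2}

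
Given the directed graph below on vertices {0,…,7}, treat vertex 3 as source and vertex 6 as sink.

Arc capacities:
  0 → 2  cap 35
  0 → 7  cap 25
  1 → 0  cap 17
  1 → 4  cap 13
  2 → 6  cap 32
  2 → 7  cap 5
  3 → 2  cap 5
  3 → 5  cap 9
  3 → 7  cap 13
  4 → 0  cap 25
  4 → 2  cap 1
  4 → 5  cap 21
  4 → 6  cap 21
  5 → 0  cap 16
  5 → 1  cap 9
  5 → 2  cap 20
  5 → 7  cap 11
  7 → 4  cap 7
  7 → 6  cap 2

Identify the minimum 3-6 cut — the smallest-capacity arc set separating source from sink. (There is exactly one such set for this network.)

Min-cut arcs: {(3,2), (3,5), (7,4), (7,6)} (total capacity 23)

augment #1: 3→2→6 push 5
augment #2: 3→7→6 push 2
augment #3: 3→5→2→6 push 9
augment #4: 3→7→4→6 push 7
max flow = 23; residual-reachable set from 3 gives S-side
cut edges (S→T): {(3,2), (3,5), (7,4), (7,6)} total cap 23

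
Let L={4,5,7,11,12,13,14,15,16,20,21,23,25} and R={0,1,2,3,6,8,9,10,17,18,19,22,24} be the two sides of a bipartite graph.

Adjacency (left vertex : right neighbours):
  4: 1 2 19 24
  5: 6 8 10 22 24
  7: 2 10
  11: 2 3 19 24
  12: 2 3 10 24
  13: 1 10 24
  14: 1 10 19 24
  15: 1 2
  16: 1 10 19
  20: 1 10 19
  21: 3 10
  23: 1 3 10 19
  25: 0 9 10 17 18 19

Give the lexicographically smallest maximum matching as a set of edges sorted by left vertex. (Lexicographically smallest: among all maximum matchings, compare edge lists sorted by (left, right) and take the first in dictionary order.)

|M| = 8 (so the lex-smallest maximum matching has 8 edges)
process left vertices in ascending order; for each, take the smallest-labelled available neighbour that still permits 8 edges overall, or leave it unmatched if none does
lex-smallest matching: {4-1, 5-6, 7-2, 11-3, 12-10, 13-24, 14-19, 25-0}

Lex-smallest maximum matching: {(4,1), (5,6), (7,2), (11,3), (12,10), (13,24), (14,19), (25,0)}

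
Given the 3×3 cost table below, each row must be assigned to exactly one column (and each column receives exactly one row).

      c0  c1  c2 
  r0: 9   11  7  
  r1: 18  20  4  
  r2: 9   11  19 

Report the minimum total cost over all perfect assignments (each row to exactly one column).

one of 2 optimal assignments: row0→col0 (cost 9), row1→col2 (cost 4), row2→col1 (cost 11)
total = 9 + 4 + 11 = 24

Minimum assignment cost: 24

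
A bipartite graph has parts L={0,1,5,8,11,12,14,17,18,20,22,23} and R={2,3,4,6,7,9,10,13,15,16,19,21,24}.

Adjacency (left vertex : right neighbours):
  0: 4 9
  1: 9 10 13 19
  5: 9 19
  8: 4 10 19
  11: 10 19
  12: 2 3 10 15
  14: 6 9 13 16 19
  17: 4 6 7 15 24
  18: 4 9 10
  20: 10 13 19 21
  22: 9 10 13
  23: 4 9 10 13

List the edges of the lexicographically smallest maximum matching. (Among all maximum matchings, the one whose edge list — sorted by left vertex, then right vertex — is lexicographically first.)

Lex-smallest maximum matching: {(0,4), (1,9), (5,19), (8,10), (12,2), (14,6), (17,7), (20,21), (22,13)}

|M| = 9 (so the lex-smallest maximum matching has 9 edges)
process left vertices in ascending order; for each, take the smallest-labelled available neighbour that still permits 9 edges overall, or leave it unmatched if none does
lex-smallest matching: {0-4, 1-9, 5-19, 8-10, 12-2, 14-6, 17-7, 20-21, 22-13}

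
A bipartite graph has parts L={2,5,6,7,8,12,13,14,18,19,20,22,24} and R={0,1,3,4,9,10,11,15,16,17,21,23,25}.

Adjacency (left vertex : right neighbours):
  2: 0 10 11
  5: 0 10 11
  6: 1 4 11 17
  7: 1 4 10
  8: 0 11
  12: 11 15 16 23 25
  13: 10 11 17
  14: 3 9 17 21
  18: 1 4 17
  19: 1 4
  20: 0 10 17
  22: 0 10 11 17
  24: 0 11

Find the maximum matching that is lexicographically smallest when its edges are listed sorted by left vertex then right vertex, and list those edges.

Lex-smallest maximum matching: {(2,0), (5,10), (6,1), (7,4), (8,11), (12,15), (13,17), (14,3)}

|M| = 8 (so the lex-smallest maximum matching has 8 edges)
process left vertices in ascending order; for each, take the smallest-labelled available neighbour that still permits 8 edges overall, or leave it unmatched if none does
lex-smallest matching: {2-0, 5-10, 6-1, 7-4, 8-11, 12-15, 13-17, 14-3}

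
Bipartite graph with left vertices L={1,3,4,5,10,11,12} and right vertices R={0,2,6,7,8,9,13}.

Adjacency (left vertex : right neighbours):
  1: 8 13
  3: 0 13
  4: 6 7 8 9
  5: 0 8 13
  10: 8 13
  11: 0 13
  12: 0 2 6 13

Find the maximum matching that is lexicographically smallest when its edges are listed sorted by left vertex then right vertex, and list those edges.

|M| = 5 (so the lex-smallest maximum matching has 5 edges)
process left vertices in ascending order; for each, take the smallest-labelled available neighbour that still permits 5 edges overall, or leave it unmatched if none does
lex-smallest matching: {1-8, 3-0, 4-6, 5-13, 12-2}

Lex-smallest maximum matching: {(1,8), (3,0), (4,6), (5,13), (12,2)}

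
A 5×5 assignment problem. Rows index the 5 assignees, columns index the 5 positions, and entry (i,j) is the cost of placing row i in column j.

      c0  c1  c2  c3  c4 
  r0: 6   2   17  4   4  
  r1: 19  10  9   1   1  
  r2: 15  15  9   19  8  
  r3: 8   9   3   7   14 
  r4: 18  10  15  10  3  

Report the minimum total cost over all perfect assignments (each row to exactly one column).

optimal assignment: row0→col1 (cost 2), row1→col3 (cost 1), row2→col2 (cost 9), row3→col0 (cost 8), row4→col4 (cost 3)
total = 2 + 1 + 9 + 8 + 3 = 23

Minimum assignment cost: 23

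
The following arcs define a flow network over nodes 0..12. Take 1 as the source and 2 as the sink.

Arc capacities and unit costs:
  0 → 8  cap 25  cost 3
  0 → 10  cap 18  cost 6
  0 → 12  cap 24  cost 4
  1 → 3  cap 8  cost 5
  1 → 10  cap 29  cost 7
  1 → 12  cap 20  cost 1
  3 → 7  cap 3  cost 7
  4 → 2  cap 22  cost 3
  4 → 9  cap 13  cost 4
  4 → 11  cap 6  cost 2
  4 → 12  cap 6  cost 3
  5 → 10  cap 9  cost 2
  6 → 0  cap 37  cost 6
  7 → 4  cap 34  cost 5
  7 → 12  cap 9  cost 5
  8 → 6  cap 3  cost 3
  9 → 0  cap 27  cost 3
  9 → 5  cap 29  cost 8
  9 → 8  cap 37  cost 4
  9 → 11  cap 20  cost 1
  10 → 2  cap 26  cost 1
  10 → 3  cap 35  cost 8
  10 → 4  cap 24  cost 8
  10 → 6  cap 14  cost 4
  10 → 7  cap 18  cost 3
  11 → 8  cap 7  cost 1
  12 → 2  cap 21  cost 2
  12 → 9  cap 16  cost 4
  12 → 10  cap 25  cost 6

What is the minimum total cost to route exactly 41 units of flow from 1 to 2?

shortest-cost path #1: 1→12→2 push 20 @ unit cost 3 (adds 60)
shortest-cost path #2: 1→10→2 push 21 @ unit cost 8 (adds 168)
total cost = 228

Minimum cost for 41 units: 228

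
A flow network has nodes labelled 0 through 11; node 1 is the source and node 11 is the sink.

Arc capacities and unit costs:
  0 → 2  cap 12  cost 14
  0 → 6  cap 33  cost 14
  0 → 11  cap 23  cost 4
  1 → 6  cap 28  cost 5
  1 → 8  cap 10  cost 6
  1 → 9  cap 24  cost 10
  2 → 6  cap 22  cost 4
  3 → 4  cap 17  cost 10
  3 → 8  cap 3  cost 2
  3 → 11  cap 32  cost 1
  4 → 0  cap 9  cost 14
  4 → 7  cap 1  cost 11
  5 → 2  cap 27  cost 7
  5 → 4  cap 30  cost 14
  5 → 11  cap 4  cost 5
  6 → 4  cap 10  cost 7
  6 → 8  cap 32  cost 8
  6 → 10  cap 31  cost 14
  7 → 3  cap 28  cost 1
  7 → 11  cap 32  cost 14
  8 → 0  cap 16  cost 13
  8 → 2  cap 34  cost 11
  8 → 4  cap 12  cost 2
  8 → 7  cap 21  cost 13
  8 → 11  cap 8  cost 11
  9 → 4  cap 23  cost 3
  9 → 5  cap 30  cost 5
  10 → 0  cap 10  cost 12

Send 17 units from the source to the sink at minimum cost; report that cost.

shortest-cost path #1: 1→8→11 push 8 @ unit cost 17 (adds 136)
shortest-cost path #2: 1→9→5→11 push 4 @ unit cost 20 (adds 80)
shortest-cost path #3: 1→8→7→3→11 push 2 @ unit cost 21 (adds 42)
shortest-cost path #4: 1→6→4→7→3→11 push 1 @ unit cost 25 (adds 25)
shortest-cost path #5: 1→6→8→7→3→11 push 2 @ unit cost 28 (adds 56)
total cost = 339

Minimum cost for 17 units: 339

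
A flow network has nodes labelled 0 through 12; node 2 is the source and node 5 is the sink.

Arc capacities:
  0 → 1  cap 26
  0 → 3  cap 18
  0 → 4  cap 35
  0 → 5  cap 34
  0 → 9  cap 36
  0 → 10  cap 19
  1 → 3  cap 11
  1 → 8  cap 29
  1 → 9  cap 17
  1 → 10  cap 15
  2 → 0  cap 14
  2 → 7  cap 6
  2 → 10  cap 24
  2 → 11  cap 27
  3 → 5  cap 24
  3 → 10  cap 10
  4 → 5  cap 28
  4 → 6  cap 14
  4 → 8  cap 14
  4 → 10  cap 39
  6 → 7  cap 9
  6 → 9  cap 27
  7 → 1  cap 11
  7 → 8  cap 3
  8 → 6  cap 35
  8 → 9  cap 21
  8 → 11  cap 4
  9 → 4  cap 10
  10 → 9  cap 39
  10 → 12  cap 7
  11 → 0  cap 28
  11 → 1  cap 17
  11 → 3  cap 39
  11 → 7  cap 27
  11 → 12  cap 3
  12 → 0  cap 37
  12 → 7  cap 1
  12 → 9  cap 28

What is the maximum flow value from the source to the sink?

Maximum flow value: 64

augment #1: 2→0→5 bottleneck 14, total now 14
augment #2: 2→11→0→5 bottleneck 20, total now 34
augment #3: 2→11→3→5 bottleneck 7, total now 41
augment #4: 2→7→1→3→5 bottleneck 6, total now 47
augment #5: 2→10→9→4→5 bottleneck 10, total now 57
augment #6: 2→10→12→0→3→5 bottleneck 7, total now 64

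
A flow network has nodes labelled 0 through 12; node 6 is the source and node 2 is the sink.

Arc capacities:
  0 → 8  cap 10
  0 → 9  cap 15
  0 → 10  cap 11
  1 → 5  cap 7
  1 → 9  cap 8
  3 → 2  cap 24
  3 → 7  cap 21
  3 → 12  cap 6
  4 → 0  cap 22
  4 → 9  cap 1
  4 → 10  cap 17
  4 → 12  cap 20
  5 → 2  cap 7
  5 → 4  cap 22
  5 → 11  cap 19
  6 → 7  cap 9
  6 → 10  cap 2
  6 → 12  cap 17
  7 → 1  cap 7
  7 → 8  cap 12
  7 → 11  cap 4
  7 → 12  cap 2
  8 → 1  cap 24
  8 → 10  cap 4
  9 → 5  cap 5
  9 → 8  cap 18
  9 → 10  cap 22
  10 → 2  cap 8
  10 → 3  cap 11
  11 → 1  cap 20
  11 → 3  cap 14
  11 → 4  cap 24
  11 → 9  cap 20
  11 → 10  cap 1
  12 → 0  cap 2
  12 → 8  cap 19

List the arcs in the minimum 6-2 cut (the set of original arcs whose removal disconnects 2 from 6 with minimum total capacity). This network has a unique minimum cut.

augment #1: 6→10→2 push 2
augment #2: 6→7→1→5→2 push 7
augment #3: 6→7→8→10→2 push 2
augment #4: 6→12→0→10→2 push 2
augment #5: 6→12→8→10→2 push 2
augment #6: 6→12→8→7→11→3→2 push 2
augment #7: 6→12→8→1→7→11→3→2 push 2
augment #8: 6→12→8→1→9→10→3→2 push 8
max flow = 27; residual-reachable set from 6 gives S-side
cut edges (S→T): {(1,5), (1,9), (6,10), (7,11), (8,10), (12,0)} total cap 27

Min-cut arcs: {(1,5), (1,9), (6,10), (7,11), (8,10), (12,0)} (total capacity 27)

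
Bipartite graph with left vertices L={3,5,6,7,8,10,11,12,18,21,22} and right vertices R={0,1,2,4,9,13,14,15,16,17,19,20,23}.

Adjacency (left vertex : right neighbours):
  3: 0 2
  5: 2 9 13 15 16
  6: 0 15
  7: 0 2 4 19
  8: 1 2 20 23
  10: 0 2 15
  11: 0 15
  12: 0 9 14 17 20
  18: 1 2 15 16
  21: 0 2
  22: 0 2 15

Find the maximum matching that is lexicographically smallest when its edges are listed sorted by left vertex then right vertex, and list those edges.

|M| = 8 (so the lex-smallest maximum matching has 8 edges)
process left vertices in ascending order; for each, take the smallest-labelled available neighbour that still permits 8 edges overall, or leave it unmatched if none does
lex-smallest matching: {3-0, 5-9, 6-15, 7-4, 8-1, 10-2, 12-14, 18-16}

Lex-smallest maximum matching: {(3,0), (5,9), (6,15), (7,4), (8,1), (10,2), (12,14), (18,16)}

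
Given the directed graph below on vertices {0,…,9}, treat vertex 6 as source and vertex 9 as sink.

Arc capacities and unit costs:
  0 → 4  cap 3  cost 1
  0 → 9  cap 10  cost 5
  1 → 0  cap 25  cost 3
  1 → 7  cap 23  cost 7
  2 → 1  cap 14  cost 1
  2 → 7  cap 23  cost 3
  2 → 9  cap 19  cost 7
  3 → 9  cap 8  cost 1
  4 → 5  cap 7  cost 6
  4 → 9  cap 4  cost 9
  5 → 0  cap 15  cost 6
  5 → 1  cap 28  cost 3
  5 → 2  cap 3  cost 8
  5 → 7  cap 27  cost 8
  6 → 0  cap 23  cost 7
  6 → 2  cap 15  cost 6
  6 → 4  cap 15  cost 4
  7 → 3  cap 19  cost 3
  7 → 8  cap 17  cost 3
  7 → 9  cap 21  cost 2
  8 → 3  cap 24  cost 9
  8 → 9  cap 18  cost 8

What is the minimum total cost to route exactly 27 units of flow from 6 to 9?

shortest-cost path #1: 6→2→7→9 push 15 @ unit cost 11 (adds 165)
shortest-cost path #2: 6→0→9 push 10 @ unit cost 12 (adds 120)
shortest-cost path #3: 6→4→9 push 2 @ unit cost 13 (adds 26)
total cost = 311

Minimum cost for 27 units: 311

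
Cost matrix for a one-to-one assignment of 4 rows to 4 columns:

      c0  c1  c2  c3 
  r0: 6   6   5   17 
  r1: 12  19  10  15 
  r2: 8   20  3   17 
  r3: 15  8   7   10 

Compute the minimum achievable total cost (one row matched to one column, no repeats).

optimal assignment: row0→col1 (cost 6), row1→col0 (cost 12), row2→col2 (cost 3), row3→col3 (cost 10)
total = 6 + 12 + 3 + 10 = 31

Minimum assignment cost: 31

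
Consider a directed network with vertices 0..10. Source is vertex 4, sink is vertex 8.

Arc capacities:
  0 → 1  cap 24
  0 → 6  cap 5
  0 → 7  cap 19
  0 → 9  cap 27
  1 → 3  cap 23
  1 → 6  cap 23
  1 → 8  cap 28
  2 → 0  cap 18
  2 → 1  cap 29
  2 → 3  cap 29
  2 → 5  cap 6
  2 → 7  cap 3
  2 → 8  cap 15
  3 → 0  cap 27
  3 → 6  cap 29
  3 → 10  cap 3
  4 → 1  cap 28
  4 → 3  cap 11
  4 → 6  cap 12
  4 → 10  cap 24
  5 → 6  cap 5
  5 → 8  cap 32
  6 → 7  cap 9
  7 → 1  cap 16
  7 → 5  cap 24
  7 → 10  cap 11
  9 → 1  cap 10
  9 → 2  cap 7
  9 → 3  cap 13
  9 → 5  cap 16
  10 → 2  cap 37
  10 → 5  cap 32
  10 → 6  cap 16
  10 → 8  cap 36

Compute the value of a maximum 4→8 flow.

augment #1: 4→1→8 bottleneck 28, total now 28
augment #2: 4→10→8 bottleneck 24, total now 52
augment #3: 4→3→10→8 bottleneck 3, total now 55
augment #4: 4→6→7→5→8 bottleneck 9, total now 64
augment #5: 4→3→0→7→5→8 bottleneck 8, total now 72

Maximum flow value: 72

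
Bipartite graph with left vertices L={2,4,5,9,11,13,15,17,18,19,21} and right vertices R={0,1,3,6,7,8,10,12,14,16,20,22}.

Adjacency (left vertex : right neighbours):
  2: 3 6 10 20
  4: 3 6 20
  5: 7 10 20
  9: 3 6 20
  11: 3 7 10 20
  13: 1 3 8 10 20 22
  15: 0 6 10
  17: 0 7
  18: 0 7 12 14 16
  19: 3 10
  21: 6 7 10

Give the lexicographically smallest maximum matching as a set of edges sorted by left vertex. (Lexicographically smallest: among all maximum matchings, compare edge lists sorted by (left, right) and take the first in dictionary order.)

Lex-smallest maximum matching: {(2,3), (4,6), (5,7), (9,20), (11,10), (13,1), (15,0), (18,12)}

|M| = 8 (so the lex-smallest maximum matching has 8 edges)
process left vertices in ascending order; for each, take the smallest-labelled available neighbour that still permits 8 edges overall, or leave it unmatched if none does
lex-smallest matching: {2-3, 4-6, 5-7, 9-20, 11-10, 13-1, 15-0, 18-12}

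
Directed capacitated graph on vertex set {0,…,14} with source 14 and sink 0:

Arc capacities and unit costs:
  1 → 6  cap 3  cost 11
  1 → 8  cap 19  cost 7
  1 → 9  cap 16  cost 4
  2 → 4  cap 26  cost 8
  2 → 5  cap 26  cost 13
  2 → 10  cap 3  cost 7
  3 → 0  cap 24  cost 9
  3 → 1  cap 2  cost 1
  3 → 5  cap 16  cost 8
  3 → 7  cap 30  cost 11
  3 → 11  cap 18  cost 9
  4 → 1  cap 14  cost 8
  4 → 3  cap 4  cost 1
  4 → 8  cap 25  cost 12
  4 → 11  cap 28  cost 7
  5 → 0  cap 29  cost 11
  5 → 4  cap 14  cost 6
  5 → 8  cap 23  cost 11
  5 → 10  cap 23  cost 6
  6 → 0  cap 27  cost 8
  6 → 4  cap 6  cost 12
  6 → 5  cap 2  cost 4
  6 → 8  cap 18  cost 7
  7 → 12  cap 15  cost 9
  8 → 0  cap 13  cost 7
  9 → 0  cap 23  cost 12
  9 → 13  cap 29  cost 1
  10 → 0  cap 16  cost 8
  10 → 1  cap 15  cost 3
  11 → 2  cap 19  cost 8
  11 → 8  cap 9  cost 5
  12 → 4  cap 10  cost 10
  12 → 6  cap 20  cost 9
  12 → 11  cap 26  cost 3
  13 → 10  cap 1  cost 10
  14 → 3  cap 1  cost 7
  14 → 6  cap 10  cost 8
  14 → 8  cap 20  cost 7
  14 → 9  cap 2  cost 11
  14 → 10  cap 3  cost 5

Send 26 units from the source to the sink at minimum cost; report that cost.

shortest-cost path #1: 14→10→0 push 3 @ unit cost 13 (adds 39)
shortest-cost path #2: 14→8→0 push 13 @ unit cost 14 (adds 182)
shortest-cost path #3: 14→3→0 push 1 @ unit cost 16 (adds 16)
shortest-cost path #4: 14→6→0 push 9 @ unit cost 16 (adds 144)
total cost = 381

Minimum cost for 26 units: 381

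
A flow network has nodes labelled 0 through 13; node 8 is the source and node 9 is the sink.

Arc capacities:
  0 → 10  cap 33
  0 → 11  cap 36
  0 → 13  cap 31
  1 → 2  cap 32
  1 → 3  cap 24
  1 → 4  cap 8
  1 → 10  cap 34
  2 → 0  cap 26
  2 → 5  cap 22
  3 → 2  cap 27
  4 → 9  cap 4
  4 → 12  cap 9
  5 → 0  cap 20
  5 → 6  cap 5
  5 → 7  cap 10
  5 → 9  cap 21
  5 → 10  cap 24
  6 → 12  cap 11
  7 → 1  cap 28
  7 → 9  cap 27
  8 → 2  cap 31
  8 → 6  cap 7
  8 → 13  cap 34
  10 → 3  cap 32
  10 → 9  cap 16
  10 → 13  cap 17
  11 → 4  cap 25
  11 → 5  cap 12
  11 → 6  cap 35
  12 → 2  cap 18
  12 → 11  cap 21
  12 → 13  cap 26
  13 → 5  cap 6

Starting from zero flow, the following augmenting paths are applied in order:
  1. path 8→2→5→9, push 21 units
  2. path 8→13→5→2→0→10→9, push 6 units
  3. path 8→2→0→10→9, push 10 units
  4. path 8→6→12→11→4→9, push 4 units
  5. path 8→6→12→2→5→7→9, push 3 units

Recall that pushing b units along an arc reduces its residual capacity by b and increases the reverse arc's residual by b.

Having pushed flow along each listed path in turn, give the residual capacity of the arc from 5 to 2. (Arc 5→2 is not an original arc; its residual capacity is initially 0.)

after path 1 (8→2→5→9, push 21): res(5,2)=21
after path 2 (8→13→5→2→0→10→9, push 6): res(5,2)=15
after path 3 (8→2→0→10→9, push 10): res(5,2)=15
after path 4 (8→6→12→11→4→9, push 4): res(5,2)=15
after path 5 (8→6→12→2→5→7→9, push 3): res(5,2)=18

Residual capacity of (5,2): 18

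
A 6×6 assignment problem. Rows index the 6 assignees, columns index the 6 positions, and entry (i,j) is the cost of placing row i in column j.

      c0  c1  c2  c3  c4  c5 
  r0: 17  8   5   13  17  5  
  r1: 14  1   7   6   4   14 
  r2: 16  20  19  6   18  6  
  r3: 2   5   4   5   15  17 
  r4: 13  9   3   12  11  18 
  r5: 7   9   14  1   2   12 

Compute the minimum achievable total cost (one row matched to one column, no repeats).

Minimum assignment cost: 19

optimal assignment: row0→col5 (cost 5), row1→col1 (cost 1), row2→col3 (cost 6), row3→col0 (cost 2), row4→col2 (cost 3), row5→col4 (cost 2)
total = 5 + 1 + 6 + 2 + 3 + 2 = 19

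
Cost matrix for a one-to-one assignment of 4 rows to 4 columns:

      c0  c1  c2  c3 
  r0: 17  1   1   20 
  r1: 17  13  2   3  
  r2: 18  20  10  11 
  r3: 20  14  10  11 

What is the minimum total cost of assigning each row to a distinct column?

one of 2 optimal assignments: row0→col1 (cost 1), row1→col2 (cost 2), row2→col0 (cost 18), row3→col3 (cost 11)
total = 1 + 2 + 18 + 11 = 32

Minimum assignment cost: 32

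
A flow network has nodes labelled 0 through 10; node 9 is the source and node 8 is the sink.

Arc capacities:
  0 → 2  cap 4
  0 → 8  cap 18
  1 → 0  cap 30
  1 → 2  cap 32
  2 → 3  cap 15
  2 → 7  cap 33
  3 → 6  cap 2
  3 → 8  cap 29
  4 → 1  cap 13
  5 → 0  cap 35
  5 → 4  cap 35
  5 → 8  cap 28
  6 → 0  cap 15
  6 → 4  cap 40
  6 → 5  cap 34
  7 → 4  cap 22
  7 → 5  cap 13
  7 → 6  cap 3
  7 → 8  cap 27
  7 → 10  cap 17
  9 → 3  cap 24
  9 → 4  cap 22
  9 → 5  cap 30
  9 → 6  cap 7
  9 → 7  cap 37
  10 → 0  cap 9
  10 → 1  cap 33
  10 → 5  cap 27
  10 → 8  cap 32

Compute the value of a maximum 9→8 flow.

Maximum flow value: 111

augment #1: 9→3→8 bottleneck 24, total now 24
augment #2: 9→5→8 bottleneck 28, total now 52
augment #3: 9→7→8 bottleneck 27, total now 79
augment #4: 9→5→0→8 bottleneck 2, total now 81
augment #5: 9→6→0→8 bottleneck 7, total now 88
augment #6: 9→7→10→8 bottleneck 10, total now 98
augment #7: 9→4→1→0→8 bottleneck 9, total now 107
augment #8: 9→4→1→2→3→8 bottleneck 4, total now 111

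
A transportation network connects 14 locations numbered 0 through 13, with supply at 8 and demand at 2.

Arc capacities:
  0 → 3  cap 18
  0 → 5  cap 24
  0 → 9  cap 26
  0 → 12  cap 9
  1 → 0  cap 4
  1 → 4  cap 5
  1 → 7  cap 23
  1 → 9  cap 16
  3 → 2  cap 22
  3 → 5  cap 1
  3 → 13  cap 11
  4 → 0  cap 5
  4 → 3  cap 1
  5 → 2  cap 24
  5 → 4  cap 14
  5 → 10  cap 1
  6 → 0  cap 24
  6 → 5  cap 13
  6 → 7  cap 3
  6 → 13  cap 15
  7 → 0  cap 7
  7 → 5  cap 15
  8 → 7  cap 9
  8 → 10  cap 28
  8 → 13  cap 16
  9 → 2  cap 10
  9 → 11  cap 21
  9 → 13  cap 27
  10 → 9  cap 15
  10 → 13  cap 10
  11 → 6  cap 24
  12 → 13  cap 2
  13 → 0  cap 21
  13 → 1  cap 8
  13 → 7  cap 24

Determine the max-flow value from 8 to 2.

augment #1: 8→7→5→2 bottleneck 9, total now 9
augment #2: 8→10→9→2 bottleneck 10, total now 19
augment #3: 8→13→0→3→2 bottleneck 16, total now 35
augment #4: 8→10→13→0→3→2 bottleneck 2, total now 37
augment #5: 8→10→13→0→5→2 bottleneck 3, total now 40
augment #6: 8→10→13→7→5→2 bottleneck 5, total now 45
augment #7: 8→10→9→11→6→5→2 bottleneck 5, total now 50

Maximum flow value: 50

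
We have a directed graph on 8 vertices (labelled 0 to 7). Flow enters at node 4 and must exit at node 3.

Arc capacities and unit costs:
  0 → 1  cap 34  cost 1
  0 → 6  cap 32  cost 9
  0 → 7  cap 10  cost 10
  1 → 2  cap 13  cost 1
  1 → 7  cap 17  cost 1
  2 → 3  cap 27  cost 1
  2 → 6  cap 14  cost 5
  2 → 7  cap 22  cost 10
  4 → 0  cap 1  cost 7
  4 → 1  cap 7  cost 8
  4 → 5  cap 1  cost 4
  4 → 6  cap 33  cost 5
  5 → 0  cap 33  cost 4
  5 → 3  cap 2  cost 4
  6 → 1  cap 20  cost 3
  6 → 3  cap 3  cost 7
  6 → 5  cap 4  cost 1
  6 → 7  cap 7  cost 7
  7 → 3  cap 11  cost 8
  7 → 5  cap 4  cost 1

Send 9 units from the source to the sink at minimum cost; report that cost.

shortest-cost path #1: 4→5→3 push 1 @ unit cost 8 (adds 8)
shortest-cost path #2: 4→1→2→3 push 7 @ unit cost 10 (adds 70)
shortest-cost path #3: 4→6→1→2→3 push 1 @ unit cost 10 (adds 10)
total cost = 88

Minimum cost for 9 units: 88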